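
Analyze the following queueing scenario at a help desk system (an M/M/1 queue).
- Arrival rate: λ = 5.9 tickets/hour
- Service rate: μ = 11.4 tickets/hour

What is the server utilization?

Server utilization: ρ = λ/μ
ρ = 5.9/11.4 = 0.5175
The server is busy 51.75% of the time.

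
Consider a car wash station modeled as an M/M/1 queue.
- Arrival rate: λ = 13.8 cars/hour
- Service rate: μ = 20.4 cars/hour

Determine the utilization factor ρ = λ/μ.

Server utilization: ρ = λ/μ
ρ = 13.8/20.4 = 0.6765
The server is busy 67.65% of the time.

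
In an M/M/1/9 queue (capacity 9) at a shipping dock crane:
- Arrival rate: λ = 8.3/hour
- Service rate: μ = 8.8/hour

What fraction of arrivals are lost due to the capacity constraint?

ρ = λ/μ = 8.3/8.8 = 0.943182
P₀ = (1-ρ)/(1-ρ^(K+1)) = (1-0.943182)/(1-0.943182^10) = 0.05682/0.4429 = 0.1283
P_K = P₀×ρ^K = 0.12829 × 0.943182^9 = 0.12829 × 0.59069 = 0.07578
Blocking probability = 7.58%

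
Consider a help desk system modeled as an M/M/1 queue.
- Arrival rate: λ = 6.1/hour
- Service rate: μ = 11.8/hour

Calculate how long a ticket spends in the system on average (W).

First, compute utilization: ρ = λ/μ = 6.1/11.8 = 0.5169
For M/M/1: W = 1/(μ-λ)
W = 1/(11.8-6.1) = 1/5.70
W = 0.1754 hours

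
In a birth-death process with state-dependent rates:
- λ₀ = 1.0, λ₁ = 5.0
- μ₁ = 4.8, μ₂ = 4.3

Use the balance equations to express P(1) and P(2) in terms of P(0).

Balance equations:
State 0: λ₀P₀ = μ₁P₁ → P₁ = (λ₀/μ₁)P₀ = (1.0/4.8)P₀ = 0.2083P₀
State 1: P₂ = (λ₀λ₁)/(μ₁μ₂)P₀ = (1.0×5.0)/(4.8×4.3)P₀ = 0.2422P₀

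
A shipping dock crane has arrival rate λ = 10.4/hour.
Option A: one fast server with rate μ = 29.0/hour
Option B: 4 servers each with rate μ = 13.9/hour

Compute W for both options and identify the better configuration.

Option A: single server μ = 29.0 (M/M/1)
  ρ_A = 10.4/29.0 = 0.3586
  W_A = 1/(μ-λ) = 1/(29.0-10.4) = 1/18.60 = 0.05376

Option B: 4 servers μ = 13.9 (M/M/4)
  ρ_B = λ/(cμ) = 10.4/(4×13.9) = 0.1871
  Offered load a = λ/μ = cρ = 10.4/13.9 = 0.7482
  P₀ = [ Σₙ₌₀^3 aⁿ/n! + a^4/(4!(1-ρ)) ]⁻¹
  Σ = a^0/0! + a^1/1! + a^2/2! + a^3/3! = 1.0000 + 0.7482 + 0.2799 + 0.06981 = 2.0979
  a^4/(4!(1-ρ)) = 0.3134/(24 × 0.8129) = 0.01606
  P₀ = 1/(2.0979 + 0.01606) = 0.4730
  Lq = P₀·a^4·ρ / (4!(1-ρ)²) = 0.47304 × 0.31338 × 0.18705 / (24 × 0.66089) = 0.001748
  Wq_B = Lq/λ = 0.001748/10.4 = 0.0001681
  W_B = Wq_B + 1/μ = 0.0001681 + 0.07194 = 0.07211

Since W_A = 0.05376 < W_B = 0.07211, Option A (single fast server) has the shorter time in system.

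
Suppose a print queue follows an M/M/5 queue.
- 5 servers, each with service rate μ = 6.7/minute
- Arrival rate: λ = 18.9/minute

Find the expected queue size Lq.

Traffic intensity: ρ = λ/(cμ) = 18.9/(5×6.7) = 0.5642
Since ρ = 0.5642 < 1, system is stable.
Offered load a = λ/μ = cρ = 18.9/6.7 = 2.8209
P₀ = [ Σₙ₌₀^4 aⁿ/n! + a^5/(5!(1-ρ)) ]⁻¹
Σ = a^0/0! + a^1/1! + a^2/2! + a^3/3! + a^4/4! = 1.0000 + 2.8209 + 3.9787 + 3.7412 + 2.6384 = 14.1792
a^5/(5!(1-ρ)) = 178.6220/(120 × 0.43582) = 3.4154
P₀ = 1/(14.1792 + 3.4154) = 0.05684
Lq = P₀·a^5·ρ / (5!(1-ρ)²) = 0.056836 × 178.6220 × 0.56418 / (120 × 0.18994) = 0.2513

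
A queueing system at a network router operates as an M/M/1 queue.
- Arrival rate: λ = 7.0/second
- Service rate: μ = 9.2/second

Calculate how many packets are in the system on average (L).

ρ = λ/μ = 7.0/9.2 = 0.7609
For M/M/1: L = λ/(μ-λ)
L = 7.0/(9.2-7.0) = 7.0/2.20
L = 3.1818 packets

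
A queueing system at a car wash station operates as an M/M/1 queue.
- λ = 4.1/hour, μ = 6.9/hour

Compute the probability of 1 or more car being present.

ρ = λ/μ = 4.1/6.9 = 0.5942
P(N ≥ n) = ρⁿ
P(N ≥ 1) = 0.5942^1
P(N ≥ 1) = 0.5942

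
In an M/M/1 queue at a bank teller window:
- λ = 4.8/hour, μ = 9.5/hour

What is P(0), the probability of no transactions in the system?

ρ = λ/μ = 4.8/9.5 = 0.5053
P(0) = 1 - ρ = 1 - 0.5053 = 0.4947
The server is idle 49.47% of the time.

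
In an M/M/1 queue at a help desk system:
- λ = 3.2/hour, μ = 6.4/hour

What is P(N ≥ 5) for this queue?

ρ = λ/μ = 3.2/6.4 = 0.5000
P(N ≥ n) = ρⁿ
P(N ≥ 5) = 0.5000^5
P(N ≥ 5) = 0.03125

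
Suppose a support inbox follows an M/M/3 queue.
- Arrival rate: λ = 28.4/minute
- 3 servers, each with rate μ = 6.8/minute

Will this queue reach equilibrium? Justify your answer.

Stability requires ρ = λ/(cμ) < 1
ρ = 28.4/(3 × 6.8) = 28.4/20.40 = 1.3922
Since 1.3922 ≥ 1, the system is UNSTABLE.
Need c > λ/μ = 28.4/6.8 = 4.18.
Minimum servers needed: c = 5.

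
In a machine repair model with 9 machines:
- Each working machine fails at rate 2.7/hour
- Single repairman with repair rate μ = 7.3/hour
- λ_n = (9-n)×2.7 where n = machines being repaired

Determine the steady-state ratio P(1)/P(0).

P(1)/P(0) = ∏_{i=0}^{1-1} λ_i/μ_{i+1}
= (9-0)×2.7/7.3
= 3.3288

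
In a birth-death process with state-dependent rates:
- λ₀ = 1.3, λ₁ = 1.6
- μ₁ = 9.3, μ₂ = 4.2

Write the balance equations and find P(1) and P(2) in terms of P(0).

Balance equations:
State 0: λ₀P₀ = μ₁P₁ → P₁ = (λ₀/μ₁)P₀ = (1.3/9.3)P₀ = 0.1398P₀
State 1: P₂ = (λ₀λ₁)/(μ₁μ₂)P₀ = (1.3×1.6)/(9.3×4.2)P₀ = 0.05325P₀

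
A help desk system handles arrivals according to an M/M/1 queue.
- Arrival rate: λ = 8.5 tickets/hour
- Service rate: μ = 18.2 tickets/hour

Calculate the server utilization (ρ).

Server utilization: ρ = λ/μ
ρ = 8.5/18.2 = 0.4670
The server is busy 46.70% of the time.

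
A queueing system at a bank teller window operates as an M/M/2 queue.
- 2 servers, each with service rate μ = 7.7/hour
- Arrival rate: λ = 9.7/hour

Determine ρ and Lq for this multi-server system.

Traffic intensity: ρ = λ/(cμ) = 9.7/(2×7.7) = 0.6299
Since ρ = 0.6299 < 1, system is stable.
Offered load a = λ/μ = cρ = 9.7/7.7 = 1.2597
P₀ = [ Σₙ₌₀^1 aⁿ/n! + a^2/(2!(1-ρ)) ]⁻¹
Σ = a^0/0! + a^1/1! = 1.0000 + 1.2597 = 2.2597
a^2/(2!(1-ρ)) = 1.58695/(2 × 0.370130) = 2.1438
P₀ = 1/(2.2597 + 2.1438) = 0.2271
Lq = P₀·a^2·ρ / (2!(1-ρ)²) = 0.2271 × 1.5869 × 0.6299 / (2 × 0.1370) = 0.8285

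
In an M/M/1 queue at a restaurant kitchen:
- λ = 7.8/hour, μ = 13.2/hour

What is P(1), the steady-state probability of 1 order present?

ρ = λ/μ = 7.8/13.2 = 0.5909
P(n) = (1-ρ)ρⁿ
P(1) = (1-0.5909) × 0.5909^1
P(1) = 0.4091 × 0.5909
P(1) = 0.2417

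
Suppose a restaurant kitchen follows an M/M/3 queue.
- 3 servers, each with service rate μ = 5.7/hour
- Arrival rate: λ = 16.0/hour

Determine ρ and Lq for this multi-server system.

Traffic intensity: ρ = λ/(cμ) = 16.0/(3×5.7) = 0.9357
Since ρ = 0.9357 < 1, system is stable.
Offered load a = λ/μ = cρ = 16.0/5.7 = 2.8070
P₀ = [ Σₙ₌₀^2 aⁿ/n! + a^3/(3!(1-ρ)) ]⁻¹
Σ = a^0/0! + a^1/1! + a^2/2! = 1.0000 + 2.8070 + 3.9397 = 7.7467
a^3/(3!(1-ρ)) = 22.11747/(6 × 0.06432749) = 57.3043
P₀ = 1/(7.7467 + 57.3043) = 0.01537
Lq = P₀·a^3·ρ / (3!(1-ρ)²) = 0.0153725 × 22.1175 × 0.935673 / (6 × 0.00413803) = 12.8133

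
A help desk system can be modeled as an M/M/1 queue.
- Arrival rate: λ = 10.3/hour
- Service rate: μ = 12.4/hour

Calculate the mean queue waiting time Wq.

First, compute utilization: ρ = λ/μ = 10.3/12.4 = 0.8306
For M/M/1: Wq = λ/(μ(μ-λ))
Wq = 10.3/(12.4 × (12.4-10.3))
Wq = 10.3/(12.4 × 2.10)
Wq = 0.3955 hours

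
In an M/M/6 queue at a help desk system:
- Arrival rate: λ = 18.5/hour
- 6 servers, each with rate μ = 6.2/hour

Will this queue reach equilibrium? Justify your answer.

Stability requires ρ = λ/(cμ) < 1
ρ = 18.5/(6 × 6.2) = 18.5/37.20 = 0.4973
Since 0.4973 < 1, the system is STABLE.
The servers are busy 49.73% of the time.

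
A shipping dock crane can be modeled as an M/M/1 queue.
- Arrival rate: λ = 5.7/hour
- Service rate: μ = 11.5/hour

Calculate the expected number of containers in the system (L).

ρ = λ/μ = 5.7/11.5 = 0.4957
For M/M/1: L = λ/(μ-λ)
L = 5.7/(11.5-5.7) = 5.7/5.80
L = 0.9828 containers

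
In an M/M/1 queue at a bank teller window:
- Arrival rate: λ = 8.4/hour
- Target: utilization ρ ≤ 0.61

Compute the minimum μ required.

ρ = λ/μ, so μ = λ/ρ
μ ≥ 8.4/0.61 = 13.7705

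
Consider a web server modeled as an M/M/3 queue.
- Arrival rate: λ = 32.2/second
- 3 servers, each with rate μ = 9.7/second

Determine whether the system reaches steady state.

Stability requires ρ = λ/(cμ) < 1
ρ = 32.2/(3 × 9.7) = 32.2/29.10 = 1.1065
Since 1.1065 ≥ 1, the system is UNSTABLE.
Need c > λ/μ = 32.2/9.7 = 3.32.
Minimum servers needed: c = 4.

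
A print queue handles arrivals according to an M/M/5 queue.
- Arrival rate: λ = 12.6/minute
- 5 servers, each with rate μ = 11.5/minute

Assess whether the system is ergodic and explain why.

Stability requires ρ = λ/(cμ) < 1
ρ = 12.6/(5 × 11.5) = 12.6/57.50 = 0.2191
Since 0.2191 < 1, the system is STABLE.
The servers are busy 21.91% of the time.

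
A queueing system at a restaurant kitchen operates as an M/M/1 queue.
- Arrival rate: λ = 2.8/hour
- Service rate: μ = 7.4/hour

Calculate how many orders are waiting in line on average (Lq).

ρ = λ/μ = 2.8/7.4 = 0.3784
For M/M/1: Lq = λ²/(μ(μ-λ))
Lq = 7.84/(7.4 × 4.60)
Lq = 0.2303 orders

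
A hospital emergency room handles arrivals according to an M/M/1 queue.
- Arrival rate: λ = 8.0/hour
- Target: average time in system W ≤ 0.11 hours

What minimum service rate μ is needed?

For M/M/1: W = 1/(μ-λ)
Need W ≤ 0.11, so 1/(μ-λ) ≤ 0.11
μ - λ ≥ 1/0.11 = 9.0909
μ ≥ 8.0 + 9.0909 = 17.0909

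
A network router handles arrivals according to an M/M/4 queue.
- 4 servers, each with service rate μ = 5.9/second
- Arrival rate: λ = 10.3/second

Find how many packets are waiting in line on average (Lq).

Traffic intensity: ρ = λ/(cμ) = 10.3/(4×5.9) = 0.4364
Since ρ = 0.4364 < 1, system is stable.
Offered load a = λ/μ = cρ = 10.3/5.9 = 1.7458
P₀ = [ Σₙ₌₀^3 aⁿ/n! + a^4/(4!(1-ρ)) ]⁻¹
Σ = a^0/0! + a^1/1! + a^2/2! + a^3/3! = 1.0000 + 1.7458 + 1.5238 + 0.8868 = 5.1564
a^4/(4!(1-ρ)) = 9.2884/(24 × 0.5636) = 0.6867
P₀ = 1/(5.1564 + 0.6867) = 0.1711
Lq = P₀·a^4·ρ / (4!(1-ρ)²) = 0.17114 × 9.2884 × 0.43644 / (24 × 0.31760) = 0.09102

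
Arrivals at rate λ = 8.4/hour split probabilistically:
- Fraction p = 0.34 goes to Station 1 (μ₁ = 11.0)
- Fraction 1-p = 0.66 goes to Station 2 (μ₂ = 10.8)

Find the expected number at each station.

Effective rates: λ₁ = 8.4×0.34 = 2.856, λ₂ = 8.4×0.66 = 5.544
Station 1: ρ₁ = 2.856/11.0 = 0.25964, L₁ = ρ₁/(1-ρ₁) = 0.25964/(1-0.25964) = 0.3507
Station 2: ρ₂ = 5.544/10.8 = 0.51333, L₂ = ρ₂/(1-ρ₂) = 0.51333/(1-0.51333) = 1.0548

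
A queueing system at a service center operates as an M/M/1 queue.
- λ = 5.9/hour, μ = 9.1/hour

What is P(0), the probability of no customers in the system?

ρ = λ/μ = 5.9/9.1 = 0.6484
P(0) = 1 - ρ = 1 - 0.6484 = 0.3516
The server is idle 35.16% of the time.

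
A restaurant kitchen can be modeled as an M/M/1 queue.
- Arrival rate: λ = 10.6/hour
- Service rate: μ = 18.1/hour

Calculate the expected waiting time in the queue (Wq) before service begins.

First, compute utilization: ρ = λ/μ = 10.6/18.1 = 0.5856
For M/M/1: Wq = λ/(μ(μ-λ))
Wq = 10.6/(18.1 × (18.1-10.6))
Wq = 10.6/(18.1 × 7.50)
Wq = 0.07808 hours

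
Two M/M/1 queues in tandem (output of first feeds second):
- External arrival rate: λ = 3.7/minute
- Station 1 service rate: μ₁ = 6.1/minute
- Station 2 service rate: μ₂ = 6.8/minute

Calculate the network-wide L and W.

By Jackson's theorem, each station behaves as independent M/M/1.
Station 1: ρ₁ = 3.7/6.1 = 0.6066, L₁ = ρ₁/(1-ρ₁) = λ/(μ₁-λ) = 3.7/2.40 = 1.5417
Station 2: ρ₂ = 3.7/6.8 = 0.5441, L₂ = ρ₂/(1-ρ₂) = λ/(μ₂-λ) = 3.7/3.10 = 1.1935
Total: L = L₁ + L₂ = 1.5417 + 1.1935 = 2.7352
W = L/λ = 2.7352/3.7 = 0.7392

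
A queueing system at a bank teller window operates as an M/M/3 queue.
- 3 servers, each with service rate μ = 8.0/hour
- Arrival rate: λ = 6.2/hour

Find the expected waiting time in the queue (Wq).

Traffic intensity: ρ = λ/(cμ) = 6.2/(3×8.0) = 0.2583
Since ρ = 0.2583 < 1, system is stable.
Offered load a = λ/μ = cρ = 6.2/8.0 = 0.7750
P₀ = [ Σₙ₌₀^2 aⁿ/n! + a^3/(3!(1-ρ)) ]⁻¹
Σ = a^0/0! + a^1/1! + a^2/2! = 1.0000 + 0.7750 + 0.3003 = 2.0753
a^3/(3!(1-ρ)) = 0.4655/(6 × 0.7417) = 0.1046
P₀ = 1/(2.0753 + 0.1046) = 0.4587
Lq = P₀·a^3·ρ / (3!(1-ρ)²) = 0.4587 × 0.4655 × 0.2583 / (6 × 0.5501) = 0.01671
Wq = Lq/λ = 0.016714/6.2 = 0.002696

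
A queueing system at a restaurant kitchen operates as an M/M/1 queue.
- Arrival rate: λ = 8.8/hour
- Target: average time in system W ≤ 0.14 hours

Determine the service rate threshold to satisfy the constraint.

For M/M/1: W = 1/(μ-λ)
Need W ≤ 0.14, so 1/(μ-λ) ≤ 0.14
μ - λ ≥ 1/0.14 = 7.1429
μ ≥ 8.8 + 7.1429 = 15.9429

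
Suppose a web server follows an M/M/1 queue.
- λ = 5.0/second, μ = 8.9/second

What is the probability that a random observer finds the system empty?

ρ = λ/μ = 5.0/8.9 = 0.5618
P(0) = 1 - ρ = 1 - 0.5618 = 0.4382
The server is idle 43.82% of the time.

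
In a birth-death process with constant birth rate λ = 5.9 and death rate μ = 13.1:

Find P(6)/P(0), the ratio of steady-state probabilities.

For constant rates: P(n)/P(0) = (λ/μ)^n
P(6)/P(0) = (5.9/13.1)^6 = 0.45038^6 = 0.008346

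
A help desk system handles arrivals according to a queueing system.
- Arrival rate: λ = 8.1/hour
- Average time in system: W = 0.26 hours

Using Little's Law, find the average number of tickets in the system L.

Little's Law: L = λW
L = 8.1 × 0.26 = 2.1060 tickets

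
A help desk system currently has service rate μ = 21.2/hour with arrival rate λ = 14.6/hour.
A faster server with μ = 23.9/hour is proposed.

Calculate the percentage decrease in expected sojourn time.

System 1: ρ₁ = 14.6/21.2 = 0.6887, W₁ = 1/(21.2-14.6) = 0.15152
System 2: ρ₂ = 14.6/23.9 = 0.6109, W₂ = 1/(23.9-14.6) = 0.10753
Improvement: (W₁-W₂)/W₁ = (0.15152-0.10753)/0.15152 = 29.03%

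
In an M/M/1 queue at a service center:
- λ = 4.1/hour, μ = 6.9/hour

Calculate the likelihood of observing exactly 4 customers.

ρ = λ/μ = 4.1/6.9 = 0.5942
P(n) = (1-ρ)ρⁿ
P(4) = (1-0.5942) × 0.5942^4
P(4) = 0.40580 × 0.12466
P(4) = 0.05059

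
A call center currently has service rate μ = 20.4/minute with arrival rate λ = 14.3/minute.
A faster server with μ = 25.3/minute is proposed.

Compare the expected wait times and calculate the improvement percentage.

System 1: ρ₁ = 14.3/20.4 = 0.7010, W₁ = 1/(20.4-14.3) = 0.163934
System 2: ρ₂ = 14.3/25.3 = 0.5652, W₂ = 1/(25.3-14.3) = 0.0909091
Improvement: (W₁-W₂)/W₁ = (0.163934-0.0909091)/0.163934 = 44.55%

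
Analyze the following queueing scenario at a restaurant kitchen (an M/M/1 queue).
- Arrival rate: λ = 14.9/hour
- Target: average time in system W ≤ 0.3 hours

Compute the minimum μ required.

For M/M/1: W = 1/(μ-λ)
Need W ≤ 0.3, so 1/(μ-λ) ≤ 0.3
μ - λ ≥ 1/0.3 = 3.3333
μ ≥ 14.9 + 3.3333 = 18.2333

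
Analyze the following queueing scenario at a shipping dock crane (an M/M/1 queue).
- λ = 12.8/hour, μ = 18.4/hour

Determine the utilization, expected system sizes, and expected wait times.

Step 1: ρ = λ/μ = 12.8/18.4 = 0.6957
Step 2: L = λ/(μ-λ) = 12.8/5.60 = 2.2857
Step 3: Lq = λ²/(μ(μ-λ)) = 163.84/(18.4×5.60) = 1.5901
Step 4: W = 1/(μ-λ) = 1/5.60 = 0.17857
Step 5: Wq = λ/(μ(μ-λ)) = 12.8/(18.4×5.60) = 0.1242
Step 6: P(0) = 1-ρ = 0.3043
Verify: L = λW = 12.8×0.17857 = 2.2857 ✔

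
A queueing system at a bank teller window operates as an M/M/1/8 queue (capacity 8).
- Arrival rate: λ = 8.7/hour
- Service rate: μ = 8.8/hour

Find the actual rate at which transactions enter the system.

ρ = λ/μ = 8.7/8.8 = 0.98864
P₀ = (1-ρ)/(1-ρ^(K+1)) = (1-0.98864)/(1-0.98864^9) = 0.01136/0.09772 = 0.1163
P_K = P₀×ρ^K = 0.1163 × 0.98864^8 = 0.1163 × 0.9127 = 0.1061
λ_eff = λ(1-P_K) = 8.7 × (1 - 0.1061) = 8.7 × 0.8939 = 7.7769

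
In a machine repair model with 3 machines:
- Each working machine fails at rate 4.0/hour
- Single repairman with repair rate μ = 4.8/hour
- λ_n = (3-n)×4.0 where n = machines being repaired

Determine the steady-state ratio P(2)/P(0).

P(2)/P(0) = ∏_{i=0}^{2-1} λ_i/μ_{i+1}
= (3-0)×4.0/4.8 × (3-1)×4.0/4.8
= 4.1667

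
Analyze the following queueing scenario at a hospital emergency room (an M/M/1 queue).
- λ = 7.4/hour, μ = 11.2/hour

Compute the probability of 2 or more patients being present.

ρ = λ/μ = 7.4/11.2 = 0.6607
P(N ≥ n) = ρⁿ
P(N ≥ 2) = 0.6607^2
P(N ≥ 2) = 0.4365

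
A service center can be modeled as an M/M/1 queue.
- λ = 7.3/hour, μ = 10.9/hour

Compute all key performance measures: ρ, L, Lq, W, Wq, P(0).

Step 1: ρ = λ/μ = 7.3/10.9 = 0.6697
Step 2: L = λ/(μ-λ) = 7.3/3.60 = 2.0278
Step 3: Lq = λ²/(μ(μ-λ)) = 53.29/(10.9×3.60) = 1.3581
Step 4: W = 1/(μ-λ) = 1/3.60 = 0.27778
Step 5: Wq = λ/(μ(μ-λ)) = 7.3/(10.9×3.60) = 0.1860
Step 6: P(0) = 1-ρ = 0.3303
Verify: L = λW = 7.3×0.27778 = 2.0278 ✔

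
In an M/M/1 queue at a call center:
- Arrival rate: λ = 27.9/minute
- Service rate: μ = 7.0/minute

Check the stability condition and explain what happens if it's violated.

Stability requires ρ = λ/(cμ) < 1
ρ = 27.9/(1 × 7.0) = 27.9/7.00 = 3.9857
Since 3.9857 ≥ 1, the system is UNSTABLE.
Queue grows without bound. Need μ > λ = 27.9.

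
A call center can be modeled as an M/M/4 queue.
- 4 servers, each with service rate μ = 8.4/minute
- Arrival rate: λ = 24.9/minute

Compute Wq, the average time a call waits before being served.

Traffic intensity: ρ = λ/(cμ) = 24.9/(4×8.4) = 0.7411
Since ρ = 0.7411 < 1, system is stable.
Offered load a = λ/μ = cρ = 24.9/8.4 = 2.9643
P₀ = [ Σₙ₌₀^3 aⁿ/n! + a^4/(4!(1-ρ)) ]⁻¹
Σ = a^0/0! + a^1/1! + a^2/2! + a^3/3! = 1.0000 + 2.9643 + 4.3935 + 4.3412 = 12.6990
a^4/(4!(1-ρ)) = 77.2112/(24 × 0.258929) = 12.4248
P₀ = 1/(12.6990 + 12.4248) = 0.03980
Lq = P₀·a^4·ρ / (4!(1-ρ)²) = 0.039803 × 77.2112 × 0.74107 / (24 × 0.067044) = 1.4154
Wq = Lq/λ = 1.4154/24.9 = 0.05684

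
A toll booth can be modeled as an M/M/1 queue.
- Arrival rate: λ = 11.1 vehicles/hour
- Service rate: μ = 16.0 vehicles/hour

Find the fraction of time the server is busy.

Server utilization: ρ = λ/μ
ρ = 11.1/16.0 = 0.6937
The server is busy 69.38% of the time.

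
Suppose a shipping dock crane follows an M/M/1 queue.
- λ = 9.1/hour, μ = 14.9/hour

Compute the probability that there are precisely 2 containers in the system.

ρ = λ/μ = 9.1/14.9 = 0.6107
P(n) = (1-ρ)ρⁿ
P(2) = (1-0.6107) × 0.6107^2
P(2) = 0.3893 × 0.3730
P(2) = 0.1452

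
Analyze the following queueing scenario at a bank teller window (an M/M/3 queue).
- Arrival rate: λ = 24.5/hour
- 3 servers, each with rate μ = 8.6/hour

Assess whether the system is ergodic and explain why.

Stability requires ρ = λ/(cμ) < 1
ρ = 24.5/(3 × 8.6) = 24.5/25.80 = 0.9496
Since 0.9496 < 1, the system is STABLE.
The servers are busy 94.96% of the time.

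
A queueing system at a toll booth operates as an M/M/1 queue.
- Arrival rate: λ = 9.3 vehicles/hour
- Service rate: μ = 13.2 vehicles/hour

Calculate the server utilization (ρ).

Server utilization: ρ = λ/μ
ρ = 9.3/13.2 = 0.7045
The server is busy 70.45% of the time.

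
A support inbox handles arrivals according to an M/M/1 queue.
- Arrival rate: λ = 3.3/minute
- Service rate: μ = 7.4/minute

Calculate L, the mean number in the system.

ρ = λ/μ = 3.3/7.4 = 0.4459
For M/M/1: L = λ/(μ-λ)
L = 3.3/(7.4-3.3) = 3.3/4.10
L = 0.8049 emails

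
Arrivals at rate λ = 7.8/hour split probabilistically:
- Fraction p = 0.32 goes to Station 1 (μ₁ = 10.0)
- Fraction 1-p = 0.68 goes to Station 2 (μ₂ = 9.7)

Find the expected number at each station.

Effective rates: λ₁ = 7.8×0.32 = 2.496, λ₂ = 7.8×0.68 = 5.304
Station 1: ρ₁ = 2.496/10.0 = 0.2496, L₁ = ρ₁/(1-ρ₁) = 0.2496/(1-0.2496) = 0.3326
Station 2: ρ₂ = 5.304/9.7 = 0.546804, L₂ = ρ₂/(1-ρ₂) = 0.546804/(1-0.546804) = 1.2066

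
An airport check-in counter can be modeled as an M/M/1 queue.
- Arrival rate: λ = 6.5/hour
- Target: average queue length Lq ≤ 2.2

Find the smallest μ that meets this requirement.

For M/M/1: Lq = λ²/(μ(μ-λ))
Need Lq ≤ 2.2, i.e. μ(μ-λ) ≥ λ²/2.2
μ² - 6.5μ - 42.25/2.2 ≥ 0  →  μ² - 6.5μ - 19.20455 ≥ 0
Quadratic formula (positive root): μ = [λ + √(λ² + 4×19.20455)]/2
Discriminant: 42.25 + 4×19.20455 = 119.0682, √119.0682 = 10.9118
μ ≥ (6.5 + 10.9118)/2 = 8.7059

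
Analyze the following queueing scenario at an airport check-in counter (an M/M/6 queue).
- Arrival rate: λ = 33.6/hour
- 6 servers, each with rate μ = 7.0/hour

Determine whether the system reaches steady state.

Stability requires ρ = λ/(cμ) < 1
ρ = 33.6/(6 × 7.0) = 33.6/42.00 = 0.8000
Since 0.8000 < 1, the system is STABLE.
The servers are busy 80.00% of the time.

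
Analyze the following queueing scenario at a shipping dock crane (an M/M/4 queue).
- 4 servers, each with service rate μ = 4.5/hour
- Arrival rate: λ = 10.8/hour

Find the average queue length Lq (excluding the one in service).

Traffic intensity: ρ = λ/(cμ) = 10.8/(4×4.5) = 0.6000
Since ρ = 0.6000 < 1, system is stable.
Offered load a = λ/μ = cρ = 10.8/4.5 = 2.4000
P₀ = [ Σₙ₌₀^3 aⁿ/n! + a^4/(4!(1-ρ)) ]⁻¹
Σ = a^0/0! + a^1/1! + a^2/2! + a^3/3! = 1.0000 + 2.4000 + 2.8800 + 2.3040 = 8.5840
a^4/(4!(1-ρ)) = 33.1776/(24 × 0.4000) = 3.4560
P₀ = 1/(8.5840 + 3.4560) = 0.08306
Lq = P₀·a^4·ρ / (4!(1-ρ)²) = 0.08306 × 33.1776 × 0.6000 / (24 × 0.1600) = 0.4306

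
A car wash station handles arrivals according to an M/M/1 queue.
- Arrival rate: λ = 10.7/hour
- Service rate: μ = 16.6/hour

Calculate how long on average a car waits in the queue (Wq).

First, compute utilization: ρ = λ/μ = 10.7/16.6 = 0.6446
For M/M/1: Wq = λ/(μ(μ-λ))
Wq = 10.7/(16.6 × (16.6-10.7))
Wq = 10.7/(16.6 × 5.90)
Wq = 0.1093 hours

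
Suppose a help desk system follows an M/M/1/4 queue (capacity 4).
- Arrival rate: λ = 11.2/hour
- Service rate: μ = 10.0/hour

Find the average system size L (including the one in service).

ρ = λ/μ = 11.2/10.0 = 1.1200
P₀ = (1-ρ)/(1-ρ^(K+1)) = (1-1.1200)/(1-1.1200^5) = -0.1200/-0.7623 = 0.1574
P_K = P₀×ρ^K = 0.1574 × 1.1200^4 = 0.1574 × 1.5735 = 0.2477
L = ρ[1 - (K+1)ρ^K + Kρ^(K+1)] / [(1-ρ)(1-ρ^(K+1))]
L = 1.1200 × (1 - 5×1.573519 + 4×1.762342) / ((1 - 1.1200) × (1 - 1.762342)) = 2.2254 tickets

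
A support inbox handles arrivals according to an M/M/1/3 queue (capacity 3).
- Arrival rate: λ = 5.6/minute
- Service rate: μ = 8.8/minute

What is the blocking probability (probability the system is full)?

ρ = λ/μ = 5.6/8.8 = 0.63636
P₀ = (1-ρ)/(1-ρ^(K+1)) = (1-0.63636)/(1-0.63636^4) = 0.36364/0.83601 = 0.4350
P_K = P₀×ρ^K = 0.4350 × 0.63636^3 = 0.4350 × 0.2577 = 0.1121
Blocking probability = 11.21%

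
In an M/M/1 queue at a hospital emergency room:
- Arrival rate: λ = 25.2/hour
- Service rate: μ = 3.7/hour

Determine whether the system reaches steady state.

Stability requires ρ = λ/(cμ) < 1
ρ = 25.2/(1 × 3.7) = 25.2/3.70 = 6.8108
Since 6.8108 ≥ 1, the system is UNSTABLE.
Queue grows without bound. Need μ > λ = 25.2.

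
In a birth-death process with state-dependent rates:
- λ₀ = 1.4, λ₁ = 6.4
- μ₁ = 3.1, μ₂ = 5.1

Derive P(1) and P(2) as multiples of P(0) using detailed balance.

Balance equations:
State 0: λ₀P₀ = μ₁P₁ → P₁ = (λ₀/μ₁)P₀ = (1.4/3.1)P₀ = 0.4516P₀
State 1: P₂ = (λ₀λ₁)/(μ₁μ₂)P₀ = (1.4×6.4)/(3.1×5.1)P₀ = 0.5667P₀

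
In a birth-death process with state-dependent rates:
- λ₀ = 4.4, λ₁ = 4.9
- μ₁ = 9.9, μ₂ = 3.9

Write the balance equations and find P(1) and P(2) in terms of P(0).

Balance equations:
State 0: λ₀P₀ = μ₁P₁ → P₁ = (λ₀/μ₁)P₀ = (4.4/9.9)P₀ = 0.4444P₀
State 1: P₂ = (λ₀λ₁)/(μ₁μ₂)P₀ = (4.4×4.9)/(9.9×3.9)P₀ = 0.5584P₀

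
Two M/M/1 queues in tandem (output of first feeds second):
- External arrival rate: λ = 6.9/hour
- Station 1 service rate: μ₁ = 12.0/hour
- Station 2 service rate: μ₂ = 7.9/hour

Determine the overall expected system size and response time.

By Jackson's theorem, each station behaves as independent M/M/1.
Station 1: ρ₁ = 6.9/12.0 = 0.5750, L₁ = ρ₁/(1-ρ₁) = λ/(μ₁-λ) = 6.9/5.10 = 1.3529
Station 2: ρ₂ = 6.9/7.9 = 0.8734, L₂ = ρ₂/(1-ρ₂) = λ/(μ₂-λ) = 6.9/1.00 = 6.9000
Total: L = L₁ + L₂ = 1.3529 + 6.9000 = 8.2529
W = L/λ = 8.2529/6.9 = 1.1961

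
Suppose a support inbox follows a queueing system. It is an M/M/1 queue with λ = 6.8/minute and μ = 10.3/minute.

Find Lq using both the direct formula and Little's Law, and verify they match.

Method 1 (direct): Lq = λ²/(μ(μ-λ)) = 46.24/(10.3 × 3.50) = 1.2827

Method 2 (Little's Law):
W = 1/(μ-λ) = 1/3.50 = 0.285714
Wq = W - 1/μ = 0.285714 - 0.0970874 = 0.18863
Lq = λWq = 6.8 × 0.18863 = 1.2827 ✔ (matches Method 1)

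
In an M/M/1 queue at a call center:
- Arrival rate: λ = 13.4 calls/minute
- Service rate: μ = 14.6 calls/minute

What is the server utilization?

Server utilization: ρ = λ/μ
ρ = 13.4/14.6 = 0.9178
The server is busy 91.78% of the time.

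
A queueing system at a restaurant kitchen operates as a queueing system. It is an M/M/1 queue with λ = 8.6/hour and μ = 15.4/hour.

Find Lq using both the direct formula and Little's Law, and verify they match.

Method 1 (direct): Lq = λ²/(μ(μ-λ)) = 73.96/(15.4 × 6.80) = 0.7063

Method 2 (Little's Law):
W = 1/(μ-λ) = 1/6.80 = 0.147059
Wq = W - 1/μ = 0.147059 - 0.0649351 = 0.082124
Lq = λWq = 8.6 × 0.082124 = 0.7063 ✔ (matches Method 1)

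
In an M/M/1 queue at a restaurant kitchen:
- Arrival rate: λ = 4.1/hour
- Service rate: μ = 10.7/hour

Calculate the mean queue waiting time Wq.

First, compute utilization: ρ = λ/μ = 4.1/10.7 = 0.3832
For M/M/1: Wq = λ/(μ(μ-λ))
Wq = 4.1/(10.7 × (10.7-4.1))
Wq = 4.1/(10.7 × 6.60)
Wq = 0.05806 hours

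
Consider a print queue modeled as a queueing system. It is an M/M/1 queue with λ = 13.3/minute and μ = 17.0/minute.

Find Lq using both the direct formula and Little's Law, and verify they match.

Method 1 (direct): Lq = λ²/(μ(μ-λ)) = 176.89/(17.0 × 3.70) = 2.8122

Method 2 (Little's Law):
W = 1/(μ-λ) = 1/3.70 = 0.270270
Wq = W - 1/μ = 0.270270 - 0.0588235 = 0.211447
Lq = λWq = 13.3 × 0.211447 = 2.8122 ✔ (matches Method 1)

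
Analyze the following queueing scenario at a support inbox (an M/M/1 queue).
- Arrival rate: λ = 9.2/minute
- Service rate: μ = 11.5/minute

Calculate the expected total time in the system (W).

First, compute utilization: ρ = λ/μ = 9.2/11.5 = 0.8000
For M/M/1: W = 1/(μ-λ)
W = 1/(11.5-9.2) = 1/2.30
W = 0.4348 minutes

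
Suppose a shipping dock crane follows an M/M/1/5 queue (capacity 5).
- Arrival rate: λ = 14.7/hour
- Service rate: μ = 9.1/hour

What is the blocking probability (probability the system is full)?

ρ = λ/μ = 14.7/9.1 = 1.6154
P₀ = (1-ρ)/(1-ρ^(K+1)) = (1-1.6154)/(1-1.6154^6) = -0.6154/-16.7697 = 0.03670
P_K = P₀×ρ^K = 0.03670 × 1.6154^5 = 0.03670 × 11.0002 = 0.4037
Blocking probability = 40.37%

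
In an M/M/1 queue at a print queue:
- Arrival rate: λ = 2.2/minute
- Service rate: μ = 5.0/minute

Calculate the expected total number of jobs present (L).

ρ = λ/μ = 2.2/5.0 = 0.4400
For M/M/1: L = λ/(μ-λ)
L = 2.2/(5.0-2.2) = 2.2/2.80
L = 0.7857 jobs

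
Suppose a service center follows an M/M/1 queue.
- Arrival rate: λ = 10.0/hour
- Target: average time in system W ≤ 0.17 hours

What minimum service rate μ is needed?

For M/M/1: W = 1/(μ-λ)
Need W ≤ 0.17, so 1/(μ-λ) ≤ 0.17
μ - λ ≥ 1/0.17 = 5.8824
μ ≥ 10.0 + 5.8824 = 15.8824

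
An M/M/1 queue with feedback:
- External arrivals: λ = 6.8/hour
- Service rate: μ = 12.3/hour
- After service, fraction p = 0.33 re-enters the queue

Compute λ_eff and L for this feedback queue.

Effective arrival rate: λ_eff = λ/(1-p) = 6.8/(1-0.33) = 6.8/0.67 = 10.14925
ρ = λ_eff/μ = 10.14925/12.3 = 0.82514
L = ρ/(1-ρ) = 0.82514/(1-0.82514) = 4.7189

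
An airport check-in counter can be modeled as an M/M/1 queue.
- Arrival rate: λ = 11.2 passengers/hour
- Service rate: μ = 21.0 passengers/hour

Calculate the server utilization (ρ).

Server utilization: ρ = λ/μ
ρ = 11.2/21.0 = 0.5333
The server is busy 53.33% of the time.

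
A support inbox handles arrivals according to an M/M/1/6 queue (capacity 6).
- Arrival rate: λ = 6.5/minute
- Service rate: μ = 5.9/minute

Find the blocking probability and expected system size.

ρ = λ/μ = 6.5/5.9 = 1.1017
P₀ = (1-ρ)/(1-ρ^(K+1)) = (1-1.1017)/(1-1.1017^7) = -0.1017/-0.9699 = 0.1049
P_K = P₀×ρ^K = 0.10486 × 1.1017^6 = 0.10486 × 1.7881 = 0.1875
Blocking probability P_6 = 0.1875 (18.75%)
L = ρ[1 - (K+1)ρ^K + Kρ^(K+1)] / [(1-ρ)(1-ρ^(K+1))]
L = 1.1017 × (1 - 7×1.788052 + 6×1.969897) / ((1 - 1.1017) × (1 - 1.969897)) = 3.3844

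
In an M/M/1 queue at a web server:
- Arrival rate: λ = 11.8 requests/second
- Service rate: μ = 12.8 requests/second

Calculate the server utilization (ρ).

Server utilization: ρ = λ/μ
ρ = 11.8/12.8 = 0.9219
The server is busy 92.19% of the time.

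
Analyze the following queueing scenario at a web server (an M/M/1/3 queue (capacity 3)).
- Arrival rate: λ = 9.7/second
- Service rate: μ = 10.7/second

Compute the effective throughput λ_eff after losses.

ρ = λ/μ = 9.7/10.7 = 0.90654
P₀ = (1-ρ)/(1-ρ^(K+1)) = (1-0.90654)/(1-0.90654^4) = 0.09346/0.3246 = 0.2879
P_K = P₀×ρ^K = 0.2879 × 0.90654^3 = 0.2879 × 0.7450 = 0.2145
λ_eff = λ(1-P_K) = 9.7 × (1 - 0.21449) = 9.7 × 0.78551 = 7.6194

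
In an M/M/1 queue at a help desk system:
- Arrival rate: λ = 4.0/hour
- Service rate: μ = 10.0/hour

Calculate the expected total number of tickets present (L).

ρ = λ/μ = 4.0/10.0 = 0.4000
For M/M/1: L = λ/(μ-λ)
L = 4.0/(10.0-4.0) = 4.0/6.00
L = 0.6667 tickets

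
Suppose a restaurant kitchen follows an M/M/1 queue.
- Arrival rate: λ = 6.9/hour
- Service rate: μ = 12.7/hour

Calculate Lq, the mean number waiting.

ρ = λ/μ = 6.9/12.7 = 0.5433
For M/M/1: Lq = λ²/(μ(μ-λ))
Lq = 47.61/(12.7 × 5.80)
Lq = 0.6463 orders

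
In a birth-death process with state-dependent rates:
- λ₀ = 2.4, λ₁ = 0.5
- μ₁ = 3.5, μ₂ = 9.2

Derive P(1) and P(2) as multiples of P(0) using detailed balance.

Balance equations:
State 0: λ₀P₀ = μ₁P₁ → P₁ = (λ₀/μ₁)P₀ = (2.4/3.5)P₀ = 0.6857P₀
State 1: P₂ = (λ₀λ₁)/(μ₁μ₂)P₀ = (2.4×0.5)/(3.5×9.2)P₀ = 0.03727P₀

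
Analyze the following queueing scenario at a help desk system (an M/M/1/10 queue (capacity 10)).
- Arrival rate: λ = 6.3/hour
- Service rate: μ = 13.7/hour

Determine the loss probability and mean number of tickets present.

ρ = λ/μ = 6.3/13.7 = 0.459854
P₀ = (1-ρ)/(1-ρ^(K+1)) = (1-0.459854)/(1-0.459854^11) = 0.54015/0.99981 = 0.5403
P_K = P₀×ρ^K = 0.5403 × 0.459854^10 = 0.5403 × 0.0004229 = 0.0002285
Blocking probability P_10 = 0.0002285 (0.02285%)
L = ρ[1 - (K+1)ρ^K + Kρ^(K+1)] / [(1-ρ)(1-ρ^(K+1))]
L = 0.459854 × (1 - 11×0.0004229 + 10×0.0001945) / ((1 - 0.459854) × (1 - 0.0001945)) = 0.8492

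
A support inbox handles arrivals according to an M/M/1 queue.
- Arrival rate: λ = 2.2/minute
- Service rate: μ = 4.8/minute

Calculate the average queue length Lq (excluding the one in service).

ρ = λ/μ = 2.2/4.8 = 0.4583
For M/M/1: Lq = λ²/(μ(μ-λ))
Lq = 4.84/(4.8 × 2.60)
Lq = 0.3878 emails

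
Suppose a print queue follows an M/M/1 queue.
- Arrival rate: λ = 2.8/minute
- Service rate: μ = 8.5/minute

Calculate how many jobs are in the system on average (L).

ρ = λ/μ = 2.8/8.5 = 0.3294
For M/M/1: L = λ/(μ-λ)
L = 2.8/(8.5-2.8) = 2.8/5.70
L = 0.4912 jobs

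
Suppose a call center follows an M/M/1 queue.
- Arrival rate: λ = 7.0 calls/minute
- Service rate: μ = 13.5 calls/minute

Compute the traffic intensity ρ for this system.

Server utilization: ρ = λ/μ
ρ = 7.0/13.5 = 0.5185
The server is busy 51.85% of the time.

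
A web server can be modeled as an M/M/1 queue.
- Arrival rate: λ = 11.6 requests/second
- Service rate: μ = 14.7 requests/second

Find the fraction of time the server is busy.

Server utilization: ρ = λ/μ
ρ = 11.6/14.7 = 0.7891
The server is busy 78.91% of the time.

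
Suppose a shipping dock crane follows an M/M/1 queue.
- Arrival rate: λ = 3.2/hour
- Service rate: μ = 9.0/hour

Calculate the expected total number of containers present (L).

ρ = λ/μ = 3.2/9.0 = 0.3556
For M/M/1: L = λ/(μ-λ)
L = 3.2/(9.0-3.2) = 3.2/5.80
L = 0.5517 containers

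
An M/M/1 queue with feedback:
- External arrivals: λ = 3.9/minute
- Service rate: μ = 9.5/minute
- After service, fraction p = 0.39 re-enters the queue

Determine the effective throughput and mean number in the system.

Effective arrival rate: λ_eff = λ/(1-p) = 3.9/(1-0.39) = 3.9/0.61 = 6.3934
ρ = λ_eff/μ = 6.3934/9.5 = 0.67299
L = ρ/(1-ρ) = 0.67299/(1-0.67299) = 2.0580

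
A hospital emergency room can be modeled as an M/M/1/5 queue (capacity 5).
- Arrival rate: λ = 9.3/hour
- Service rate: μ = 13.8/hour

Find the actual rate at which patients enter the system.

ρ = λ/μ = 9.3/13.8 = 0.6739
P₀ = (1-ρ)/(1-ρ^(K+1)) = (1-0.6739)/(1-0.6739^6) = 0.3261/0.9063 = 0.3598
P_K = P₀×ρ^K = 0.3598 × 0.6739^5 = 0.3598 × 0.1390 = 0.05001
λ_eff = λ(1-P_K) = 9.3 × (1 - 0.05001) = 9.3 × 0.94999 = 8.8349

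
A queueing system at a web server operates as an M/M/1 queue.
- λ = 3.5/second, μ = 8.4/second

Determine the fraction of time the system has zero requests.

ρ = λ/μ = 3.5/8.4 = 0.4167
P(0) = 1 - ρ = 1 - 0.4167 = 0.5833
The server is idle 58.33% of the time.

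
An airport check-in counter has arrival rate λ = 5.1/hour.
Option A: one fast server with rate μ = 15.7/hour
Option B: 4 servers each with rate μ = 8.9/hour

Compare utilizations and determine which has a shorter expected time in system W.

Option A: single server μ = 15.7 (M/M/1)
  ρ_A = 5.1/15.7 = 0.3248
  W_A = 1/(μ-λ) = 1/(15.7-5.1) = 1/10.60 = 0.09434

Option B: 4 servers μ = 8.9 (M/M/4)
  ρ_B = λ/(cμ) = 5.1/(4×8.9) = 0.1433
  Offered load a = λ/μ = cρ = 5.1/8.9 = 0.5730
  P₀ = [ Σₙ₌₀^3 aⁿ/n! + a^4/(4!(1-ρ)) ]⁻¹
  Σ = a^0/0! + a^1/1! + a^2/2! + a^3/3! = 1.0000 + 0.5730 + 0.1642 + 0.03136 = 1.7686
  a^4/(4!(1-ρ)) = 0.10783/(24 × 0.85674) = 0.005244
  P₀ = 1/(1.76858 + 0.00524396) = 0.5638
  Lq = P₀·a^4·ρ / (4!(1-ρ)²) = 0.563754 × 0.107825 × 0.143258 / (24 × 0.734006) = 0.0004943
  Wq_B = Lq/λ = 0.00049433/5.1 = 0.00009693
  W_B = Wq_B + 1/μ = 0.00009693 + 0.1124 = 0.1125

Since W_A = 0.09434 < W_B = 0.1125, Option A (single fast server) has the shorter time in system.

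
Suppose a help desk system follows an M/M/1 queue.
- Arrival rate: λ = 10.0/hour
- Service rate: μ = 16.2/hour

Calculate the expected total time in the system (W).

First, compute utilization: ρ = λ/μ = 10.0/16.2 = 0.6173
For M/M/1: W = 1/(μ-λ)
W = 1/(16.2-10.0) = 1/6.20
W = 0.1613 hours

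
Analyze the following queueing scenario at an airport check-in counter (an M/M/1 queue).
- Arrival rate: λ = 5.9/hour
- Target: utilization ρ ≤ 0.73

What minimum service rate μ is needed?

ρ = λ/μ, so μ = λ/ρ
μ ≥ 5.9/0.73 = 8.0822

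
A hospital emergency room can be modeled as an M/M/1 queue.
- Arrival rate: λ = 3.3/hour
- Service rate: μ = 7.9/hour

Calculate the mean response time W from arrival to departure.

First, compute utilization: ρ = λ/μ = 3.3/7.9 = 0.4177
For M/M/1: W = 1/(μ-λ)
W = 1/(7.9-3.3) = 1/4.60
W = 0.2174 hours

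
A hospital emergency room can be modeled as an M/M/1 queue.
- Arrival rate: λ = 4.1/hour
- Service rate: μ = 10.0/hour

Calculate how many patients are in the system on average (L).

ρ = λ/μ = 4.1/10.0 = 0.4100
For M/M/1: L = λ/(μ-λ)
L = 4.1/(10.0-4.1) = 4.1/5.90
L = 0.6949 patients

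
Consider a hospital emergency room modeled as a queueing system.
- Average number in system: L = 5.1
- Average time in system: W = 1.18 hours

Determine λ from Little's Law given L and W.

Little's Law: L = λW, so λ = L/W
λ = 5.1/1.18 = 4.3220 patients/hour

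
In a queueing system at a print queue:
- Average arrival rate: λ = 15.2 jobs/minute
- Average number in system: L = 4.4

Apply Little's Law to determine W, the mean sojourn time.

Little's Law: L = λW, so W = L/λ
W = 4.4/15.2 = 0.2895 minutes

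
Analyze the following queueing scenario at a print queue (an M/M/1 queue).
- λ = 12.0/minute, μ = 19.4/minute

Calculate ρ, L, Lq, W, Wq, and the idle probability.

Step 1: ρ = λ/μ = 12.0/19.4 = 0.6186
Step 2: L = λ/(μ-λ) = 12.0/7.40 = 1.6216
Step 3: Lq = λ²/(μ(μ-λ)) = 144.00/(19.4×7.40) = 1.0031
Step 4: W = 1/(μ-λ) = 1/7.40 = 0.135135
Step 5: Wq = λ/(μ(μ-λ)) = 12.0/(19.4×7.40) = 0.08359
Step 6: P(0) = 1-ρ = 0.3814
Verify: L = λW = 12.0×0.135135 = 1.6216 ✔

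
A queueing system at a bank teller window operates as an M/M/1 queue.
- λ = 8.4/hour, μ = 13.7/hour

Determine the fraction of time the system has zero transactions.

ρ = λ/μ = 8.4/13.7 = 0.6131
P(0) = 1 - ρ = 1 - 0.6131 = 0.3869
The server is idle 38.69% of the time.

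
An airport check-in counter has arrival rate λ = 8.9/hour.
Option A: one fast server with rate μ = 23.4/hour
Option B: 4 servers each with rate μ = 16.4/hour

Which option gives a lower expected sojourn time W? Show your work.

Option A: single server μ = 23.4 (M/M/1)
  ρ_A = 8.9/23.4 = 0.3803
  W_A = 1/(μ-λ) = 1/(23.4-8.9) = 1/14.50 = 0.06897

Option B: 4 servers μ = 16.4 (M/M/4)
  ρ_B = λ/(cμ) = 8.9/(4×16.4) = 0.1357
  Offered load a = λ/μ = cρ = 8.9/16.4 = 0.5427
  P₀ = [ Σₙ₌₀^3 aⁿ/n! + a^4/(4!(1-ρ)) ]⁻¹
  Σ = a^0/0! + a^1/1! + a^2/2! + a^3/3! = 1.0000 + 0.5427 + 0.1473 + 0.02664 = 1.7166
  a^4/(4!(1-ρ)) = 0.08673/(24 × 0.8643) = 0.004181
  P₀ = 1/(1.7166 + 0.004181) = 0.5811
  Lq = P₀·a^4·ρ / (4!(1-ρ)²) = 0.5811 × 0.08673 × 0.1357 / (24 × 0.7471) = 0.0003814
  Wq_B = Lq/λ = 0.0003814/8.9 = 0.00004285
  W_B = Wq_B + 1/μ = 0.00004285 + 0.06098 = 0.06102

Since W_B = 0.06102 < W_A = 0.06897, Option B (multiple servers) has the shorter time in system.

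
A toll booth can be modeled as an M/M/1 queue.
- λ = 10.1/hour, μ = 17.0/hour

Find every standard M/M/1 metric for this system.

Step 1: ρ = λ/μ = 10.1/17.0 = 0.5941
Step 2: L = λ/(μ-λ) = 10.1/6.90 = 1.4638
Step 3: Lq = λ²/(μ(μ-λ)) = 102.01/(17.0×6.90) = 0.8697
Step 4: W = 1/(μ-λ) = 1/6.90 = 0.14493
Step 5: Wq = λ/(μ(μ-λ)) = 10.1/(17.0×6.90) = 0.08610
Step 6: P(0) = 1-ρ = 0.4059
Verify: L = λW = 10.1×0.14493 = 1.4638 ✔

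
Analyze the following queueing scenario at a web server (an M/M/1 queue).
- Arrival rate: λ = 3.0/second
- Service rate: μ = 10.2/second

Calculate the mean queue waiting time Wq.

First, compute utilization: ρ = λ/μ = 3.0/10.2 = 0.2941
For M/M/1: Wq = λ/(μ(μ-λ))
Wq = 3.0/(10.2 × (10.2-3.0))
Wq = 3.0/(10.2 × 7.20)
Wq = 0.04085 seconds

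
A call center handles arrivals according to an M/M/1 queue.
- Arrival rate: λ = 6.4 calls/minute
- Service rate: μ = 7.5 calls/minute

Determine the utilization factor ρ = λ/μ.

Server utilization: ρ = λ/μ
ρ = 6.4/7.5 = 0.8533
The server is busy 85.33% of the time.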